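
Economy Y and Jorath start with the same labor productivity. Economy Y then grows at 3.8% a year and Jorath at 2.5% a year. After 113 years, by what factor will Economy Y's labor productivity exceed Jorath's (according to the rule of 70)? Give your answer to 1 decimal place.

approximately 4.3 times

Only the 1.3-point difference matters.
70/1.3 ≈ 53.85 years per doubling of the ratio; 113 years gives 2.10 doublings, so ≈ 4.3×.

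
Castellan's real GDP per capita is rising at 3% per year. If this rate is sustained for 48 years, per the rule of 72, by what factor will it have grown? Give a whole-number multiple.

72/3 ≈ 24.00 years per doubling.
48 years fits 2 doublings: 2^2 = 4.

4 times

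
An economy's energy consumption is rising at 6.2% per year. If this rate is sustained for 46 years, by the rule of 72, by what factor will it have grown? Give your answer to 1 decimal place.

about 15.6 times

Doubles every ≈ 11.61 years (72/6.2).
46 years is 3.96 doublings; 2^3.96 ≈ 15.6×.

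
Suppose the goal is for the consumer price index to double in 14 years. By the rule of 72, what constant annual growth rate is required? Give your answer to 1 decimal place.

72 / 14 ≈ 5.14, so about 5.1% a year.

approximately 5.1%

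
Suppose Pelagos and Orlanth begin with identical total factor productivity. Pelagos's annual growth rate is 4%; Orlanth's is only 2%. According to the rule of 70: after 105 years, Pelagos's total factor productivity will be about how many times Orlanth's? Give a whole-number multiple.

Rate gap = 4% − 2% = 2 points.
The ratio doubles every 70/2 ≈ 35.00 years.
105/35.00 ≈ 3.00 doublings → ratio ≈ 2^3.00 ≈ 8.

around 8 times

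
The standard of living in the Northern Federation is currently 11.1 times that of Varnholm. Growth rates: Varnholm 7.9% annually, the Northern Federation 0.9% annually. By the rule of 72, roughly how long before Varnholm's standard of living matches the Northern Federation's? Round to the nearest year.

The growth-rate gap is 7.9% − 0.9% = 7 percentage points.
So the ratio between them halves every 72/7 ≈ 10.29 years.
An 11.1 times gap takes log₂(11.1) ≈ 3.47 halvings to close: 3.47 × 10.29 ≈ 36 years.

around 36 years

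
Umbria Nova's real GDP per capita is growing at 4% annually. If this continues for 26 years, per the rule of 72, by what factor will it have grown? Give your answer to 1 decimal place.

Doubling time ≈ 72/4 = 18.00 years.
26 years / 18.00 ≈ 1.44 doublings → factor 2^1.44 ≈ 2.7.

approximately 2.7 times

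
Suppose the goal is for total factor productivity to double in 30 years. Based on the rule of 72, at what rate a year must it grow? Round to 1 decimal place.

2.4%

72 / 30 ≈ 2.40, so about 2.4% a year.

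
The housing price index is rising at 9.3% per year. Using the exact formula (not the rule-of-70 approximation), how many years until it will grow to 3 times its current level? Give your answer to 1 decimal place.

12.4 years

t = ln(3) / ln(1 + 0.093) = 1.0986 / 0.088926 ≈ 12.35.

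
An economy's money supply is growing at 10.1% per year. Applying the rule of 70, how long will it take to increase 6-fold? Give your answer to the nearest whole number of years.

about 18 years

Doubling time ≈ 70/10.1 = 6.93 years.
Reaching 6× takes log₂(6) ≈ 2.58 doublings.
2.58 × 6.93 ≈ 18 years.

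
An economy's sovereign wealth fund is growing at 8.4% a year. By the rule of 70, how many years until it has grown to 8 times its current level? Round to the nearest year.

One doubling takes 70/8.4 = 8.33 years.
8× is 3 doublings, so 3 × 8.33 ≈ 25 years.

around 25 years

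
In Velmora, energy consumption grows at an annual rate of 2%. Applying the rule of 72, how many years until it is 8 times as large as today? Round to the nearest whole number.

One doubling takes 72/2 = 36.00 years.
8 = 2^3, so 3 doublings → 108 years.

≈ 108 years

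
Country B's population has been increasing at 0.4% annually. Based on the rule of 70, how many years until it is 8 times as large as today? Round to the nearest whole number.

Doubling time ≈ 70/0.4 = 175.00 years.
Getting to 8× needs 3 doublings: 3 × 175.00 ≈ 525 years.

roughly 525 years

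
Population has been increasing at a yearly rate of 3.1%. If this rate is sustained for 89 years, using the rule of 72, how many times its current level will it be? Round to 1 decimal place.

Doubling time ≈ 72/3.1 = 23.23 years.
89 years / 23.23 ≈ 3.83 doublings → factor 2^3.83 ≈ 14.2.

around 14.2 times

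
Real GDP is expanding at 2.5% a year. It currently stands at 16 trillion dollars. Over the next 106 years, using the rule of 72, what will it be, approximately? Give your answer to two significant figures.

Doubling time ≈ 72/2.5 = 28.80 years.
106 years is 106/28.80 ≈ 3.68 doublings, a factor of 2^3.68 ≈ 12.82.
16 × 12.82 ≈ 210 trillion dollars.

about 210 trillion dollars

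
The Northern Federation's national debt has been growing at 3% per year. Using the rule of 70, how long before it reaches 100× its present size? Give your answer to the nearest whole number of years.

Doubling time ≈ 70/3 = 23.33 years.
100× is log₂ 100 ≈ 6.64 doublings, so ≈ 6.64 × 23.33 = 155 years.

approximately 155 years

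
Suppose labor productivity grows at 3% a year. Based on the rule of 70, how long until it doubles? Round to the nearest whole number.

At 3%, doubling takes about 70/3 = 23.33 years.

23 years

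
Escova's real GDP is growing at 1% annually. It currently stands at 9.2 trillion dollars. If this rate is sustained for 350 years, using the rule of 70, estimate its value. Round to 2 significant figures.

about 290 trillion dollars

Doubling time ≈ 70/1 = 70.00 years.
350 years is 350/70.00 ≈ 5.00 doublings, a factor of 2^5.00 ≈ 32.00.
9.2 × 32.00 ≈ 290 trillion dollars.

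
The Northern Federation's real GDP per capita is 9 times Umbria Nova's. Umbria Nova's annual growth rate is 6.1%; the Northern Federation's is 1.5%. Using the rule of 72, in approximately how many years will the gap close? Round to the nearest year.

Umbria Nova gains on the Northern Federation at 6.1% − 1.5% = 4.6 points a year.
At that relative rate the gap halves every 72/4.6 ≈ 15.65 years.
A 9 times gap takes log₂(9) ≈ 3.17 halvings to close: 3.17 × 15.65 ≈ 50 years.

around 50 years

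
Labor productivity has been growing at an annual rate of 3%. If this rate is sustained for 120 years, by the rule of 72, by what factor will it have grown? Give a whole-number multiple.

32 times

Doubling time ≈ 72/3 = 24.00 years.
120/24.00 ≈ 5 doublings, so about 2^5 = 32×.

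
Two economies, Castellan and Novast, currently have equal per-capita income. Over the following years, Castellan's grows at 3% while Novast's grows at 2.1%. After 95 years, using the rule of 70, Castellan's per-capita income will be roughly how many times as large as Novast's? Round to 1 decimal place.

roughly 2.3 times

Rate gap = 3% − 2.1% = 0.9 points.
The ratio doubles every 70/0.9 ≈ 77.78 years.
95/77.78 ≈ 1.22 doublings → ratio ≈ 2^1.22 ≈ 2.3.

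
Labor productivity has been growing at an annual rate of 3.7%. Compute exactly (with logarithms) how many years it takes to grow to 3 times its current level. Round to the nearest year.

30 years

t = ln(3) / ln(1 + 0.037) = 1.0986 / 0.036332 ≈ 30.24.
≈ 30 years.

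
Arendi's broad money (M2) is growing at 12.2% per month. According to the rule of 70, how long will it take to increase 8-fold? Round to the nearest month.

roughly 17 months

Doubling time ≈ 70/12.2 = 5.74 months.
8 = 2^3, so 3 doublings → 17 months.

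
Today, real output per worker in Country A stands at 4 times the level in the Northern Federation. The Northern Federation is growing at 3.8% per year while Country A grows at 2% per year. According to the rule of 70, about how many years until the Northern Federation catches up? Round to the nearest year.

The growth-rate gap is 3.8% − 2% = 1.8 percentage points.
So the ratio between them halves every 70/1.8 ≈ 38.89 years.
A 4 times gap closes after 2 halvings: 2 × 38.89 ≈ 78 years.

approximately 78 years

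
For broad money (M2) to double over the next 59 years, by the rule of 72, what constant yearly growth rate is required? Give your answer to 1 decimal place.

72 / 59 ≈ 1.22, so about 1.2% per year.

≈ 1.2%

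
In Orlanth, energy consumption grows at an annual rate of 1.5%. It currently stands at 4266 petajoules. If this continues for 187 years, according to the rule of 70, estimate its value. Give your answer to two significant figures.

69000 petajoules

It doubles every 70/1.5 ≈ 46.67 years, so 187 years is 4.01 doublings.
2^4.01 ≈ 16.11; 4266 × 16.11 ≈ 69000 petajoules.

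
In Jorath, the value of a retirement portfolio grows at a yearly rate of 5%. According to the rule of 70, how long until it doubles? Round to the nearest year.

around 14 years

70/5 ≈ 14.00, so it doubles roughly every 14 years.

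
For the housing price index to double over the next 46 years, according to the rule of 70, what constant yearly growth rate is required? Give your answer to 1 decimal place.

70 / 46 ≈ 1.52, so about 1.5% per year.

about 1.5% per year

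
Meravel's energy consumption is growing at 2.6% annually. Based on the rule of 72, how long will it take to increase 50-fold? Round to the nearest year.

Doubling time ≈ 72/2.6 = 27.69 years.
Reaching 50× takes log₂(50) ≈ 5.64 doublings.
5.64 × 27.69 ≈ 156 years.

156 years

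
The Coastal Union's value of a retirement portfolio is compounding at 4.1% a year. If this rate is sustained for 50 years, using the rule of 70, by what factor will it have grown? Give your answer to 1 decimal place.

roughly 7.6 times

Doubles every ≈ 17.07 years (70/4.1).
50 years is 2.93 doublings; 2^2.93 ≈ 7.6×.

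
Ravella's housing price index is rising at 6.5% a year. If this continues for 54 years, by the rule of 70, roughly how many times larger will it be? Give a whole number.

70/6.5 ≈ 10.77 years per doubling.
54 years fits 5 doublings: 2^5 = 32.

approximately 32 times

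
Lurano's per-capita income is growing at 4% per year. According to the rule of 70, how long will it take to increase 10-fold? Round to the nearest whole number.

One doubling takes 70/4 = 17.50 years.
Reaching 10× takes log₂(10) ≈ 3.32 doublings.
3.32 × 17.50 ≈ 58 years.

approximately 58 years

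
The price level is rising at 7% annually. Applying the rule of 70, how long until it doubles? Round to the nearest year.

At 7%, doubling takes about 70/7 = 10.00 years.

roughly 10 years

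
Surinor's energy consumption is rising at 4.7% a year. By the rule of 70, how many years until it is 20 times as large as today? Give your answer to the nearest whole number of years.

roughly 64 years

One doubling takes 70/4.7 = 14.89 years.
Reaching 20× takes log₂(20) ≈ 4.32 doublings.
4.32 × 14.89 ≈ 64 years.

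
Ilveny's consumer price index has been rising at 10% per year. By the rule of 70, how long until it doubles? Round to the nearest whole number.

At 10%, doubling takes about 70/10 = 7.00 years.

7 years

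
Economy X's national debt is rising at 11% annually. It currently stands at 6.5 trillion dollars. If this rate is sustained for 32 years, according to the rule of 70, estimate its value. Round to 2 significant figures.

about 210 trillion dollars

It doubles every 70/11 ≈ 6.36 years, so 32 years is 5.03 doublings.
2^5.03 ≈ 32.67; 6.5 × 32.67 ≈ 210 trillion dollars.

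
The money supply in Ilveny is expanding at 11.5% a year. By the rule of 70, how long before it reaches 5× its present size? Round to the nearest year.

At 11.5% it doubles every 70/11.5 ≈ 6.09 years.
Reaching 5× takes log₂(5) ≈ 2.32 doublings.
2.32 × 6.09 ≈ 14 years.

14 years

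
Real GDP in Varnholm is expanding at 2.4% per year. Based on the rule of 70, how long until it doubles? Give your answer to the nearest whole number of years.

≈ 29 years

At 2.4%, doubling takes about 70/2.4 = 29.17 years.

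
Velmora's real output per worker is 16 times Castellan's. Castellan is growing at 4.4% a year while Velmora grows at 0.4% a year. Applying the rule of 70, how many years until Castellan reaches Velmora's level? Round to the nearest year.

Castellan gains on Velmora at 4.4% − 0.4% = 4 points a year.
At that relative rate the gap halves every 70/4 ≈ 17.50 years.
A 16 times gap closes after 4 halvings: 4 × 17.50 ≈ 70 years.

around 70 years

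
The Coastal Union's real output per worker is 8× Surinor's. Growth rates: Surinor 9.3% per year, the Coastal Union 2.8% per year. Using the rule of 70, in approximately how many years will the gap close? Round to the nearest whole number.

What matters is the difference: 6.5 pp.
Rule of 70 on the gap: the ratio halves every 70/6.5 ≈ 10.77 years.
An 8× gap closes after 3 halvings: 3 × 10.77 ≈ 32 years.

approximately 32 years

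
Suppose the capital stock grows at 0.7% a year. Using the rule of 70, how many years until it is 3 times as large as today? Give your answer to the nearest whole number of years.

approximately 158 years

Doubling time ≈ 70/0.7 = 100.00 years.
Reaching 3× takes log₂(3) ≈ 1.58 doublings.
1.58 × 100.00 ≈ 158 years.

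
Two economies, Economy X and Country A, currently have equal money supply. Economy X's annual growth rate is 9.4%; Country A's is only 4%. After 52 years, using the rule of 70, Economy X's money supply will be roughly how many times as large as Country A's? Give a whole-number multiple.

Rate gap = 9.4% − 4% = 5.4 points.
The ratio doubles every 70/5.4 ≈ 12.96 years.
52/12.96 ≈ 4.01 doublings → ratio ≈ 2^4.01 ≈ 16.

about 16 times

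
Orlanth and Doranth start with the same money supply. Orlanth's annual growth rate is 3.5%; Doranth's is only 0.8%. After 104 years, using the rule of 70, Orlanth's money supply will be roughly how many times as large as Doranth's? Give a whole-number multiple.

about 16 times

Orlanth pulls ahead at 2.7 pp per year, so the ratio doubles every 70/2.7 ≈ 25.93 years.
In 104 years that's 4.01 doublings: 2^4.01 ≈ 16.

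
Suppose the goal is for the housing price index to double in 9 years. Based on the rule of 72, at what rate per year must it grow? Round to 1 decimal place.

72 / 9 ≈ 8.00, so about 8.0% per year.

about 8.0% per year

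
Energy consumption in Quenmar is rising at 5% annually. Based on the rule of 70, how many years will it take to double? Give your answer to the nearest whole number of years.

roughly 14 years

70/5 ≈ 14.00, so it doubles roughly every 14 years.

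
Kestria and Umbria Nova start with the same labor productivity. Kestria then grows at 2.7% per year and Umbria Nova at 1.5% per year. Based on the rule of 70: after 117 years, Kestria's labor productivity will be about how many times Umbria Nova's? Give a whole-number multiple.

Only the 1.2-point difference matters.
70/1.2 ≈ 58.33 years per doubling of the ratio; 117 years gives 2.01 doublings, so ≈ 4×.

4 times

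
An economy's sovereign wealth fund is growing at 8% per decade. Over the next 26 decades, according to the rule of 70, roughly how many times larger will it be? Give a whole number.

At 8% one doubling takes ≈ 8.75 decades; 26 decades is 3 of them, so ×8.

8 times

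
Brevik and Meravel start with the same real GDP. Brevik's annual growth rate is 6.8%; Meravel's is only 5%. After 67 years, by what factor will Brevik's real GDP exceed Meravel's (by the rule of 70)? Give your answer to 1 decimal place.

approximately 3.3 times

Brevik pulls ahead at 1.8 pp per year, so the ratio doubles every 70/1.8 ≈ 38.89 years.
In 67 years that's 1.72 doublings: 2^1.72 ≈ 3.3.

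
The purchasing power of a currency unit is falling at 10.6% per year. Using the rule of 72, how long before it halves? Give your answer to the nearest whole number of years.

The rule works in reverse for decay: 72/10.6 ≈ 6.79 years to halve.

roughly 7 years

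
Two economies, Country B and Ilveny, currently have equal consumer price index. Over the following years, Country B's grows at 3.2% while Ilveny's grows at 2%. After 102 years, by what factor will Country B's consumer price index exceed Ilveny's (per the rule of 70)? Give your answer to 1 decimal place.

roughly 3.4 times

Rate gap = 3.2% − 2% = 1.2 points.
The ratio doubles every 70/1.2 ≈ 58.33 years.
102/58.33 ≈ 1.75 doublings → ratio ≈ 2^1.75 ≈ 3.4.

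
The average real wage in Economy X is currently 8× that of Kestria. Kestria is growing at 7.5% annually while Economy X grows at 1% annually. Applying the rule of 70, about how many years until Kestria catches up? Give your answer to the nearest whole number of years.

32 years

The growth-rate gap is 7.5% − 1% = 6.5 percentage points.
So the ratio between them halves every 70/6.5 ≈ 10.77 years.
An 8× gap closes after 3 halvings: 3 × 10.77 ≈ 32 years.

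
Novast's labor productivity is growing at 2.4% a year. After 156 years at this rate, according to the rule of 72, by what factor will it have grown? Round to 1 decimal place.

about 36.8 times

Doubling time ≈ 72/2.4 = 30.00 years.
156 years / 30.00 ≈ 5.20 doublings → factor 2^5.20 ≈ 36.8.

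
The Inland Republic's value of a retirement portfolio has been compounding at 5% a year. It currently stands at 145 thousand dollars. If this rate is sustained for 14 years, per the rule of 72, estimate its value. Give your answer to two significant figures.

It doubles every 72/5 ≈ 14.40 years, so 14 years is 0.97 doublings.
2^0.97 ≈ 1.96; 145 × 1.96 ≈ 280 thousand dollars.

≈ 280 thousand dollars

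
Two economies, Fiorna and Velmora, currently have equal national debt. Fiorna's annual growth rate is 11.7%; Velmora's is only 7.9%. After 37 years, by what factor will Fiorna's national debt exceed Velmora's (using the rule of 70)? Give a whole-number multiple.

Fiorna pulls ahead at 3.8 pp per year, so the ratio doubles every 70/3.8 ≈ 18.42 years.
In 37 years that's 2.01 doublings: 2^2.01 ≈ 4.

approximately 4 times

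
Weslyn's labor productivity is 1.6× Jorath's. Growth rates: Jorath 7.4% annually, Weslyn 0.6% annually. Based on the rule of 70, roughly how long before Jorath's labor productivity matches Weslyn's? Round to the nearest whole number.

around 7 years

Jorath gains on Weslyn at 7.4% − 0.6% = 6.8 points a year.
At that relative rate the gap halves every 70/6.8 ≈ 10.29 years.
A 1.6× gap takes log₂(1.6) ≈ 0.68 halvings to close: 0.68 × 10.29 ≈ 7 years.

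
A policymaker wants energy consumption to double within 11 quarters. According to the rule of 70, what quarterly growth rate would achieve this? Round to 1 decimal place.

70 / 11 ≈ 6.36, so about 6.4% per quarter.

6.4%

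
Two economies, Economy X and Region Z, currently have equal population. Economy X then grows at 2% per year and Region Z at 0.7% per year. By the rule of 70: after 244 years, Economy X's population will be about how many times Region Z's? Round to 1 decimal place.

Economy X pulls ahead at 1.3 pp per year, so the ratio doubles every 70/1.3 ≈ 53.85 years.
In 244 years that's 4.53 doublings: 2^4.53 ≈ 23.1.

23.1 times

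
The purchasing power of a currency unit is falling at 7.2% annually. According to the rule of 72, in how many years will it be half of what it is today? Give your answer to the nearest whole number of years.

The rule works in reverse for decay: 72/7.2 ≈ 10.00 years to halve.

≈ 10 years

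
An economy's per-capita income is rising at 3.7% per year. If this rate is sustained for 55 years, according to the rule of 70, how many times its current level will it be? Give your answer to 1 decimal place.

roughly 7.5 times

Doubling time ≈ 70/3.7 = 18.92 years.
55 years / 18.92 ≈ 2.91 doublings → factor 2^2.91 ≈ 7.5.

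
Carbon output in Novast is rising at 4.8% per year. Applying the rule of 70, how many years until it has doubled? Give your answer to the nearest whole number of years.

At 4.8%, doubling takes about 70/4.8 = 14.58 years.

15 years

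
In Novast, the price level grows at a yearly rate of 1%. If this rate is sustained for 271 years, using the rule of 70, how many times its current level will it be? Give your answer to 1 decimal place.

14.6 times

Doubling time ≈ 70/1 = 70.00 years.
271 years / 70.00 ≈ 3.87 doublings → factor 2^3.87 ≈ 14.6.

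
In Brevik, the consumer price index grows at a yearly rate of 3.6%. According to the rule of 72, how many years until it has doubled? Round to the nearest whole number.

20 years

72/3.6 ≈ 20.00, so it doubles roughly every 20 years.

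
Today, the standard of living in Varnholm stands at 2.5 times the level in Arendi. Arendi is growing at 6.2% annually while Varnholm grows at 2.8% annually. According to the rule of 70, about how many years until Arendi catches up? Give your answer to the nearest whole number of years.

What matters is the difference: 3.4 pp.
Rule of 70 on the gap: the ratio halves every 70/3.4 ≈ 20.59 years.
A 2.5 times gap takes log₂(2.5) ≈ 1.32 halvings to close: 1.32 × 20.59 ≈ 27 years.

roughly 27 years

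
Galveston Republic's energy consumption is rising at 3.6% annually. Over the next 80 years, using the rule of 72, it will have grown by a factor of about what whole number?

around 16 times

At 3.6% one doubling takes ≈ 20.00 years; 80 years is 4 of them, so ×16.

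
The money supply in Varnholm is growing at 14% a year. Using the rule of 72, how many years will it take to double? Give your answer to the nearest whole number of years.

≈ 5 years

72/14 ≈ 5.14, so it doubles roughly every 5 years.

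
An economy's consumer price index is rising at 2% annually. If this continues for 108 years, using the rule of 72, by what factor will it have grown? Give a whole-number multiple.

72/2 ≈ 36.00 years per doubling.
108 years fits 3 doublings: 2^3 = 8.

about 8 times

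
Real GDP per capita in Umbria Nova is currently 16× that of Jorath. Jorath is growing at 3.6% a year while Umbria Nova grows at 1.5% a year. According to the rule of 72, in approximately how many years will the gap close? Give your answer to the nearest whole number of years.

What matters is the difference: 2.1 pp.
Rule of 72 on the gap: the ratio halves every 72/2.1 ≈ 34.29 years.
A 16× gap closes after 4 halvings: 4 × 34.29 ≈ 137 years.

approximately 137 years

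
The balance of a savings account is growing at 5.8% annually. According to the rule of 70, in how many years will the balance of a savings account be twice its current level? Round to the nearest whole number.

At 5.8%, doubling takes about 70/5.8 = 12.07 years.

around 12 years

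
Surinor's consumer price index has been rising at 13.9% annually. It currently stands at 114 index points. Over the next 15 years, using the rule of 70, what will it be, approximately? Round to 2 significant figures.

≈ 900 index points

It doubles every 70/13.9 ≈ 5.04 years, so 15 years is 2.98 doublings.
2^2.98 ≈ 7.89; 114 × 7.89 ≈ 900 index points.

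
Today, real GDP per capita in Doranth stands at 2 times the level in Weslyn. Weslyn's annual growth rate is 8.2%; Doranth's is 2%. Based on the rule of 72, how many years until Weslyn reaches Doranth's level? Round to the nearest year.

approximately 12 years

The growth-rate gap is 8.2% − 2% = 6.2 percentage points.
So the ratio between them halves every 72/6.2 ≈ 11.61 years.
A 2 times gap closes after 1 halving: 1 × 11.61 ≈ 12 years.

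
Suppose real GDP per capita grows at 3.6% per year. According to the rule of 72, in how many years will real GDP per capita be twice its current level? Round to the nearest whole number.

about 20 years

At 3.6%, doubling takes about 72/3.6 = 20.00 years.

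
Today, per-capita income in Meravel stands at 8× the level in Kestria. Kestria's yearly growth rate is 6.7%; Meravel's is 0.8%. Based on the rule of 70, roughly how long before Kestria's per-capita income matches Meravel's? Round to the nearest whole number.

The growth-rate gap is 6.7% − 0.8% = 5.9 percentage points.
So the ratio between them halves every 70/5.9 ≈ 11.86 years.
An 8× gap closes after 3 halvings: 3 × 11.86 ≈ 36 years.

around 36 years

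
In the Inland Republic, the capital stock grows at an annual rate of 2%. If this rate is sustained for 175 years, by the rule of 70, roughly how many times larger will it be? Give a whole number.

Doubling time ≈ 70/2 = 35.00 years.
175/35.00 ≈ 5 doublings, so about 2^5 = 32×.

roughly 32 times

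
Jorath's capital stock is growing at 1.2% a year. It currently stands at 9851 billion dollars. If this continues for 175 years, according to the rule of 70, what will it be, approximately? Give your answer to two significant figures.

It doubles every 70/1.2 ≈ 58.33 years, so 175 years is 3.00 doublings.
2^3.00 ≈ 8.00; 9851 × 8.00 ≈ 79000 billion dollars.

about 79000 billion dollars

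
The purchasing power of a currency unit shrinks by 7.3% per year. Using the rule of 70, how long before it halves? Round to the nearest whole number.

Halving time ≈ 70 / 7.3 = 9.59 → 10 years.

approximately 10 years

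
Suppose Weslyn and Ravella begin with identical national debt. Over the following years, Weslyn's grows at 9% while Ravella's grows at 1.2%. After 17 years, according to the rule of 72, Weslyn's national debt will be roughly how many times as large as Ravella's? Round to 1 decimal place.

Only the 7.8-point difference matters.
72/7.8 ≈ 9.23 years per doubling of the ratio; 17 years gives 1.84 doublings, so ≈ 3.6×.

about 3.6 times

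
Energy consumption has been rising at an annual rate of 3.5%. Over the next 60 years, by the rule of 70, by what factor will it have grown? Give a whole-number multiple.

about 8 times

At 3.5% one doubling takes ≈ 20.00 years; 60 years is 3 of them, so ×8.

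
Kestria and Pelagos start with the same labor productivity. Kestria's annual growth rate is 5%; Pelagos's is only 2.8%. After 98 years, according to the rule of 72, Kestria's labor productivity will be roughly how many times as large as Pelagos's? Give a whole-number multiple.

Kestria pulls ahead at 2.2 pp per year, so the ratio doubles every 72/2.2 ≈ 32.73 years.
In 98 years that's 2.99 doublings: 2^2.99 ≈ 8.

≈ 8 times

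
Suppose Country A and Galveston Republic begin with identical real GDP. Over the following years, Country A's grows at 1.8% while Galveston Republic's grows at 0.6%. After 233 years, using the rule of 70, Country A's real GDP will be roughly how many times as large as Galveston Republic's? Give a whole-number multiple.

about 16 times

Only the 1.2-point difference matters.
70/1.2 ≈ 58.33 years per doubling of the ratio; 233 years gives 3.99 doublings, so ≈ 16×.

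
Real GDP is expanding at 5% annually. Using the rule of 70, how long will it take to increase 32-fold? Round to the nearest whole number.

around 70 years

One doubling takes 70/5 = 14.00 years.
32× is 5 doublings, so 5 × 14.00 ≈ 70 years.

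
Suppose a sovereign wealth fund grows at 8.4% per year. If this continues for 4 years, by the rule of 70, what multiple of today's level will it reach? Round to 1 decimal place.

1.4 times

Doubling time ≈ 70/8.4 = 8.33 years.
4 years / 8.33 ≈ 0.48 doublings → factor 2^0.48 ≈ 1.4.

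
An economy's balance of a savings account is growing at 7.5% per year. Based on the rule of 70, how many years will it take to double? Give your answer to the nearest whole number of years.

Doubling time ≈ 70 / 7.5 = 9.33 years.

9 years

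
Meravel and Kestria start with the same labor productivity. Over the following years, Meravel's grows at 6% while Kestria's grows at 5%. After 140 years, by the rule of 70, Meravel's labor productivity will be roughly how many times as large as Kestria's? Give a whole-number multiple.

about 4 times

Rate gap = 6% − 5% = 1 point.
The ratio doubles every 70/1 ≈ 70.00 years.
140/70.00 ≈ 2.00 doublings → ratio ≈ 2^2.00 ≈ 4.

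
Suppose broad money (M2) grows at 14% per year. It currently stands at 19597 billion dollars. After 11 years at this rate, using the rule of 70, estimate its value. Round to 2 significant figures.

roughly 90000 billion dollars

Doubling time ≈ 70/14 = 5.00 years.
11 years is 11/5.00 ≈ 2.20 doublings, a factor of 2^2.20 ≈ 4.59.
19597 × 4.59 ≈ 90000 billion dollars.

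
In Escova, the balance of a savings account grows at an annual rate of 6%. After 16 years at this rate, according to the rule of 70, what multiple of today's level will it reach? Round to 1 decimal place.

≈ 2.6 times

Doubles every ≈ 11.67 years (70/6).
16 years is 1.37 doublings; 2^1.37 ≈ 2.6×.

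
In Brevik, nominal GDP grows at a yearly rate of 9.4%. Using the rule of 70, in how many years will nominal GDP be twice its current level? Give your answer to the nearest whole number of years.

≈ 7 years

Doubling time ≈ 70 / 9.4 = 7.45 years.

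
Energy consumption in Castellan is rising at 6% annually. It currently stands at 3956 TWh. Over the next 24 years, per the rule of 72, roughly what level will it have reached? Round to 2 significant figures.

It doubles every 72/6 ≈ 12.00 years, so 24 years is 2.00 doublings.
2^2.00 ≈ 4.00; 3956 × 4.00 ≈ 16000 TWh.

around 16000 TWh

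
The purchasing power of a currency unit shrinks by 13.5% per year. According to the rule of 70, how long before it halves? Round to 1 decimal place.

around 5.2 years

Halving time ≈ 70 / 13.5 = 5.19 → 5.2 years.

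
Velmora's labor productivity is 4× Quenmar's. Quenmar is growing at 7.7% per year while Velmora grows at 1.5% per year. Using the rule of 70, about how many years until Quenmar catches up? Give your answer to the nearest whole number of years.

approximately 23 years

The growth-rate gap is 7.7% − 1.5% = 6.2 percentage points.
So the ratio between them halves every 70/6.2 ≈ 11.29 years.
A 4× gap closes after 2 halvings: 2 × 11.29 ≈ 23 years.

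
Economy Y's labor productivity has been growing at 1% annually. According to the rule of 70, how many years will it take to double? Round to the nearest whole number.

Doubling time ≈ 70 / 1 = 70.00 years.

≈ 70 years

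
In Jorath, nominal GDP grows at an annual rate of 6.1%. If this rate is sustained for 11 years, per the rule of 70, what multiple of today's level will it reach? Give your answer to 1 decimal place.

roughly 1.9 times

Doubles every ≈ 11.48 years (70/6.1).
11 years is 0.96 doublings; 2^0.96 ≈ 1.9×.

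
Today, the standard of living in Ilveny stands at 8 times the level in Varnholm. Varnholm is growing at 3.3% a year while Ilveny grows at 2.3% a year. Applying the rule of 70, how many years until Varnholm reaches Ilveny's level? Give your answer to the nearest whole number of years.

210 years

Varnholm gains on Ilveny at 3.3% − 2.3% = 1 point a year.
At that relative rate the gap halves every 70/1 ≈ 70.00 years.
An 8 times gap closes after 3 halvings: 3 × 70.00 ≈ 210 years.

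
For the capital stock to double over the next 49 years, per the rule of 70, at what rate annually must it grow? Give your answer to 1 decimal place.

around 1.4% annually

70 / 49 ≈ 1.43, so about 1.4% annually.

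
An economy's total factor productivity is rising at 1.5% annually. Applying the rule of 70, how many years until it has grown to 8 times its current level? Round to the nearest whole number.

around 140 years

Doubling time ≈ 70/1.5 = 46.67 years.
8 = 2^3, so 3 doublings → 140 years.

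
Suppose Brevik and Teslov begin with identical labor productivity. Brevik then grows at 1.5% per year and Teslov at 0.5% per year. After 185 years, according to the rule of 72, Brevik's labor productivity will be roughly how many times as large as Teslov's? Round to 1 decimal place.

roughly 5.9 times

Rate gap = 1.5% − 0.5% = 1 point.
The ratio doubles every 72/1 ≈ 72.00 years.
185/72.00 ≈ 2.57 doublings → ratio ≈ 2^2.57 ≈ 5.9.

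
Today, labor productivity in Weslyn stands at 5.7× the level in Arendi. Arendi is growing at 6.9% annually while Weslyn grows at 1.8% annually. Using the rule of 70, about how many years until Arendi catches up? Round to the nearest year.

Arendi gains on Weslyn at 6.9% − 1.8% = 5.1 points a year.
At that relative rate the gap halves every 70/5.1 ≈ 13.73 years.
A 5.7× gap takes log₂(5.7) ≈ 2.51 halvings to close: 2.51 × 13.73 ≈ 34 years.

around 34 years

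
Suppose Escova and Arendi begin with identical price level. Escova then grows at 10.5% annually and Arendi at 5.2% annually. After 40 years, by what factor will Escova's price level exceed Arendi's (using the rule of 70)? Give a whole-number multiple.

Only the 5.3-point difference matters.
70/5.3 ≈ 13.21 years per doubling of the ratio; 40 years gives 3.03 doublings, so ≈ 8×.

8 times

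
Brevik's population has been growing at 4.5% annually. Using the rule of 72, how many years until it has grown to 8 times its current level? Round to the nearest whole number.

At 4.5% it doubles every 72/4.5 ≈ 16.00 years.
8 = 2^3, so 3 doublings → 48 years.

around 48 years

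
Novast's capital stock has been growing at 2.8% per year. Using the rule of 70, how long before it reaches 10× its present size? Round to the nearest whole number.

Doubling time ≈ 70/2.8 = 25.00 years.
Reaching 10× takes log₂(10) ≈ 3.32 doublings.
3.32 × 25.00 ≈ 83 years.

about 83 years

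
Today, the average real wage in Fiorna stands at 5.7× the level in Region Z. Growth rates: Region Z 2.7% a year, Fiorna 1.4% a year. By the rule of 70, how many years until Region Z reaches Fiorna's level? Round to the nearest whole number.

about 135 years

The growth-rate gap is 2.7% − 1.4% = 1.3 percentage points.
So the ratio between them halves every 70/1.3 ≈ 53.85 years.
A 5.7× gap takes log₂(5.7) ≈ 2.51 halvings to close: 2.51 × 53.85 ≈ 135 years.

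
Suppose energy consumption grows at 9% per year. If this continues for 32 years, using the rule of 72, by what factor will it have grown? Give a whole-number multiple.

Doubling time ≈ 72/9 = 8.00 years.
32/8.00 ≈ 4 doublings, so about 2^4 = 16×.

approximately 16 times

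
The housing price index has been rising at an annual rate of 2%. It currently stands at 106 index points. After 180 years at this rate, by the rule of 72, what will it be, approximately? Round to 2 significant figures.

Doubling time ≈ 72/2 = 36.00 years.
180 years is 180/36.00 ≈ 5.00 doublings, a factor of 2^5.00 ≈ 32.00.
106 × 32.00 ≈ 3400 index points.

approximately 3400 index points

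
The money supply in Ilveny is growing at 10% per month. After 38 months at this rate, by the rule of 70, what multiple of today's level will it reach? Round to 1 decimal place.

Doubling time ≈ 70/10 = 7.00 months.
38 months / 7.00 ≈ 5.43 doublings → factor 2^5.43 ≈ 43.1.

43.1 times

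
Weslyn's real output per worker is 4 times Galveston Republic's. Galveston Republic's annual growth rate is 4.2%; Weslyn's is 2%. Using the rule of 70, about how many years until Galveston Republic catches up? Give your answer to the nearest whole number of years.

approximately 64 years

What matters is the difference: 2.2 pp.
Rule of 70 on the gap: the ratio halves every 70/2.2 ≈ 31.82 years.
A 4 times gap closes after 2 halvings: 2 × 31.82 ≈ 64 years.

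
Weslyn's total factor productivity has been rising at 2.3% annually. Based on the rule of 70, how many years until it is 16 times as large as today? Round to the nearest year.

approximately 122 years

At 2.3% it doubles every 70/2.3 ≈ 30.43 years.
16 = 2^4, so 4 doublings → 122 years.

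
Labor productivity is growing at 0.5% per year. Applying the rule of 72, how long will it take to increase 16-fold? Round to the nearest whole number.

At 0.5% it doubles every 72/0.5 ≈ 144.00 years.
Getting to 16× needs 4 doublings: 4 × 144.00 ≈ 576 years.

576 years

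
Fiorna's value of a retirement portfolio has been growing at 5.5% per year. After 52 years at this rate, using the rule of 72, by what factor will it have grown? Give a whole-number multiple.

At 5.5% one doubling takes ≈ 13.09 years; 52 years is 4 of them, so ×16.

around 16 times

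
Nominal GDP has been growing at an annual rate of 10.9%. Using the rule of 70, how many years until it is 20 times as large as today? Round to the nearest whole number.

One doubling takes 70/10.9 = 6.42 years.
20× is log₂ 20 ≈ 4.32 doublings, so ≈ 4.32 × 6.42 = 28 years.

approximately 28 years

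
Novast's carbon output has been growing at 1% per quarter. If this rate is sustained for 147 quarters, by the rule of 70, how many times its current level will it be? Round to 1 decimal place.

Doubles every ≈ 70.00 quarters (70/1).
147 quarters is 2.10 doublings; 2^2.10 ≈ 4.3×.

≈ 4.3 times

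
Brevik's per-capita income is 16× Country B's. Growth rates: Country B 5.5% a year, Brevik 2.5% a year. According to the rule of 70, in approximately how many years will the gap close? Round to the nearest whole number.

roughly 93 years

Country B gains on Brevik at 5.5% − 2.5% = 3 points a year.
At that relative rate the gap halves every 70/3 ≈ 23.33 years.
A 16× gap closes after 4 halvings: 4 × 23.33 ≈ 93 years.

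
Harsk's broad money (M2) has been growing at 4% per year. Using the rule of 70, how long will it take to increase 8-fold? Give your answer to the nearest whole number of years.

around 53 years

Doubling time ≈ 70/4 = 17.50 years.
Getting to 8× needs 3 doublings: 3 × 17.50 ≈ 53 years.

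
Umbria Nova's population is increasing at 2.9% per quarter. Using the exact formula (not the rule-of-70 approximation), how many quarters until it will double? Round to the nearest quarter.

t = ln(2) / ln(1 + 0.029) = 0.6931 / 0.028587 ≈ 24.25.
≈ 24 quarters.

24 quarters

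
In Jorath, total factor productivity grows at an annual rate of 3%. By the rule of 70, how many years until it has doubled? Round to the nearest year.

around 23 years

70/3 ≈ 23.33, so it doubles roughly every 23 years.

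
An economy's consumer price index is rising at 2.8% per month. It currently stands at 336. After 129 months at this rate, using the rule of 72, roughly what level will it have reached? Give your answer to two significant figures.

11000

Doubling time ≈ 72/2.8 = 25.71 months.
129 months is 129/25.71 ≈ 5.02 doublings, a factor of 2^5.02 ≈ 32.45.
336 × 32.45 ≈ 11000.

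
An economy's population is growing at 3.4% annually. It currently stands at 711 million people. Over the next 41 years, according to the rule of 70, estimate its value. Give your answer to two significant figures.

Doubling time ≈ 70/3.4 = 20.59 years.
41 years is 41/20.59 ≈ 1.99 doublings, a factor of 2^1.99 ≈ 3.97.
711 × 3.97 ≈ 2800 million people.

roughly 2800 million people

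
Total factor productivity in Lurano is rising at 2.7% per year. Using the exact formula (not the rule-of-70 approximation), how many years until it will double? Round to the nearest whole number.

t = ln(2) / ln(1 + 0.027) = 0.6931 / 0.026642 ≈ 26.02.
≈ 26 years.

26 years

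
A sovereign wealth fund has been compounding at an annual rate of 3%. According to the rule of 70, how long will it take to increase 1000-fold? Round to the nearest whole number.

Doubling time ≈ 70/3 = 23.33 years.
Reaching 1000× takes log₂(1000) ≈ 9.97 doublings.
9.97 × 23.33 ≈ 233 years.

≈ 233 years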